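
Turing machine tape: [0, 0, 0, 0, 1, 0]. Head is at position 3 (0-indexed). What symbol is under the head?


Tape: [0, 0, 0, 0, 1, 0]
Positions: 0 1 2 3 4 5
Values:    0 0 0 0 1 0
Head at position 3
tape[3] = 0

0


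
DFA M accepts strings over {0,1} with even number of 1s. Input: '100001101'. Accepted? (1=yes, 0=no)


DFA has 2 states: q_even (start, accept=yes) and q_odd
Processing string '100001101' character by character:
  Position 0: read '1', 1-count=1 -> q_odd
  Position 1: read '0', 1-count=1 -> q_odd (no change)
  Position 2: read '0', 1-count=1 -> q_odd (no change)
  Position 3: read '0', 1-count=1 -> q_odd (no change)
  Position 4: read '0', 1-count=1 -> q_odd (no change)
  Position 5: read '1', 1-count=2 -> q_even
  Position 6: read '1', 1-count=3 -> q_odd
  Position 7: read '0', 1-count=3 -> q_odd (no change)
  Position 8: read '1', 1-count=4 -> q_even
Final state: q_even, total 1s = 4 (even); the DFA requires an even count -> accept

1


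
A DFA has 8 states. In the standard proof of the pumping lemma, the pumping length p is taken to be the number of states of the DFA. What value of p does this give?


Pumping lemma for regular languages (standard proof):
Take p = |Q|, the number of DFA states.
Any string of length >= |Q| passes through |Q|+1 states while reading its first |Q| symbols,
so by pigeonhole some state repeats, giving the loop that can be pumped.
Here |Q| = 8
Therefore the proof uses p = 8

8


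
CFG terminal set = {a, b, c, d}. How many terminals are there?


Terminal symbols: a, b, c, d
Counting each: a (#1), b (#2), c (#3), d (#4)
Total = 4

4


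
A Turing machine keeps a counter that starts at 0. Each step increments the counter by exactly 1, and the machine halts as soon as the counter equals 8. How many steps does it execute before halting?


Counter starts at 0. Counting sequence:
  Step 1: counter = 1
  Step 2: counter = 2
  Step 3: counter = 3
  Step 4: counter = 4
  Step 5: counter = 5
  Step 6: counter = 6
  Step 7: counter = 7
  Step 8: counter = 8
Counter reached 8 -> halt
Total steps = 8

8


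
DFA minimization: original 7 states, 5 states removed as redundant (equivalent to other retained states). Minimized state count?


Original DFA: 7 states
Redundant states removed: 5
Minimized states = original - removed
= 7 - 5
= 2

2


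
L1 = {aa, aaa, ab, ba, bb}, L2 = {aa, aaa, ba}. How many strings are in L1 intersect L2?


L1 = {aa, aaa, ab, ba, bb}
L2 = {aa, aaa, ba}
Checking each string in L1 against L2:
  'aa': in L2? Yes
  'aaa': in L2? Yes
  'ab': in L2? No
  'ba': in L2? Yes
  'bb': in L2? No
Intersection = {aa, aaa, ba}
|L1 ∩ L2| = 3

3


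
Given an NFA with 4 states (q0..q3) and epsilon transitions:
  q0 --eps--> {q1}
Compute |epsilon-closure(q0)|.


Starting from q0
Initialize closure = {q0}
Follow epsilon from q0 -> add q1
Final closure: {q0, q1}
Size = 2

2


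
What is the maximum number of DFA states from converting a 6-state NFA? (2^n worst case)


NFA has 6 states
Subset construction: each DFA state = subset of NFA states
Maximum subsets = 2^6
2^6 = 64

64


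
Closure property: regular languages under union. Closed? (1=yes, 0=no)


Regular languages are closed under:
- Union (DFA product construction)
- Intersection (DFA product construction)
- Complement (swap accept/reject states)
- Concatenation (NFA construction)
- Kleene star (NFA construction)
union is in this list
Therefore: closed

1


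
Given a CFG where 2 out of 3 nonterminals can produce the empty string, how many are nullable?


Nonterminals: {S, A, B}
A nonterminal is nullable if it can derive epsilon
Counting nullable nonterminals: 2
Total nullable = 2

2


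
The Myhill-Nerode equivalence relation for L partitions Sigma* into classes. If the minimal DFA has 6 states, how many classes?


Myhill-Nerode theorem:
Number of equivalence classes = number of states in minimal DFA
Minimal DFA states = 6
Therefore equivalence classes = 6

6


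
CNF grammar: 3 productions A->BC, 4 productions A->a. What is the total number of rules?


CNF allows two rule forms:
  A -> BC (binary): 3 rules
  A -> a (terminal): 4 rules
Total = 3 + 4 = 7

7


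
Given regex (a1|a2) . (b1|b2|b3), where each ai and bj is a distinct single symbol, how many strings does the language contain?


First group: 2 alternatives
Second group: 3 alternatives
Concatenation: each choice from group 1 pairs with each from group 2
Total = 2 x 3 = 6

6


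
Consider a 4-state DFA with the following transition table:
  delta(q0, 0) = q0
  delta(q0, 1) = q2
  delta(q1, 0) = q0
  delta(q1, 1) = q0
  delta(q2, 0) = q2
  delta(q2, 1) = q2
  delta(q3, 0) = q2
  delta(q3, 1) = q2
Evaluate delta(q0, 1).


Looking up transition function:
delta(q0, 1) in the table
Row: q0, Column: 1
Result: q2

q2


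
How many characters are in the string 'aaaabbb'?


String: 'aaaabbb'
Counting characters:
  'a' appears 4 time(s)
  'b' appears 3 time(s)
Total length = 4 + 3 = 7

7


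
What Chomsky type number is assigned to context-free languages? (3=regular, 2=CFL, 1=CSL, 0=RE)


Chomsky hierarchy levels:
  Type 3: Regular (DFA/NFA/regex)
  Type 2: Context-free (PDA)
  Type 1: Context-sensitive
  Type 0: Recursively enumerable (TM)
'context-free' corresponds to Type 2

2


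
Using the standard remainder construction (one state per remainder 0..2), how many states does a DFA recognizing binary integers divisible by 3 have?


Divisibility by 3 is tracked via the remainder mod 3: 0, 1, ..., 2
The construction assigns one state to each remainder
Number of remainders = 3

3


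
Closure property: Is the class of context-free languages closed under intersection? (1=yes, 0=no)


CFL closure properties:
  Closed under: union, concatenation, Kleene star
  NOT closed under: intersection, complement
Operation 'intersection' is in not-closed list -> No (not closed)

0


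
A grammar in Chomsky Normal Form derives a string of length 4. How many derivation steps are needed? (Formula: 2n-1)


Chomsky Normal Form derivation:
String length n = 4
Each step either:
  - Splits a nonterminal into two (n-1 such steps)
  - Converts a nonterminal to terminal (n such steps)
Total = (n-1) + n = 2n - 1
= 2(4) - 1
= 8 - 1
= 7

7


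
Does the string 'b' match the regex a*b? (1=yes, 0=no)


Pattern: a*b
String: 'b'
Pattern requires: zero or more 'a's followed by exactly one 'b'
Found 0 leading 'a's
Remaining: 'b'
Remaining is exactly 'b' -> match
Result: 1

1


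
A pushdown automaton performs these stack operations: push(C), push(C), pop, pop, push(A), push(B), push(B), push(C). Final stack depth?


Tracing stack operations:
  push(C) -> stack = [C], depth=1
  push(C) -> stack = [C,C], depth=2
  pop -> removed C, stack = [C], depth=1
  pop -> removed C, stack = [], depth=0
  push(A) -> stack = [A], depth=1
  push(B) -> stack = [A,B], depth=2
  push(B) -> stack = [A,B,B], depth=3
  push(C) -> stack = [A,B,B,C], depth=4
Final depth = 4

4


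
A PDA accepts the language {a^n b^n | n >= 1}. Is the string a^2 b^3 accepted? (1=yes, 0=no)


Language requires equal numbers of a's and b's
PDA pushes for each 'a', pops for each 'b'
Number of a's = 2
Number of b's = 3
2 != 3 -> Reject

0


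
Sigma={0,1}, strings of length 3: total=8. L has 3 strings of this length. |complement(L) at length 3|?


Alphabet: {0,1}
String length: 3
Total strings of length 3 = 2^3 = 8
Strings in L = 3
Complement = total - |L|
= 8 - 3
= 5

5


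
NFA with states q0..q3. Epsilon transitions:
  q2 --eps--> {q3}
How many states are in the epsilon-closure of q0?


Starting from q0
Initialize closure = {q0}
q0 has no outgoing epsilon transitions -> nothing to add
Final closure: {q0}
Size = 1

1


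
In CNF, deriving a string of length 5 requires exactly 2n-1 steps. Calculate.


Chomsky Normal Form derivation:
String length n = 5
Each step either:
  - Splits a nonterminal into two (n-1 such steps)
  - Converts a nonterminal to terminal (n such steps)
Total = (n-1) + n = 2n - 1
= 2(5) - 1
= 10 - 1
= 9

9


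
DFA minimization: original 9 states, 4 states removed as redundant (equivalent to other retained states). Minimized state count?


Original DFA: 9 states
Redundant states removed: 4
Minimized states = original - removed
= 9 - 4
= 5

5


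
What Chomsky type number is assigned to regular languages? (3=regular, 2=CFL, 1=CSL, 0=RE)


Chomsky hierarchy levels:
  Type 3: Regular (DFA/NFA/regex)
  Type 2: Context-free (PDA)
  Type 1: Context-sensitive
  Type 0: Recursively enumerable (TM)
'regular' corresponds to Type 3

3


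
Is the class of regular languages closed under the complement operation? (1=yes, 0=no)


Regular languages are closed under:
- Union (DFA product construction)
- Intersection (DFA product construction)
- Complement (swap accept/reject states)
- Concatenation (NFA construction)
- Kleene star (NFA construction)
complement is in this list
Therefore: closed

1


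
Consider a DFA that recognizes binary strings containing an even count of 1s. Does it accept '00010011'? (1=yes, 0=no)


DFA has 2 states: q_even (start, accept=yes) and q_odd
Processing string '00010011' character by character:
  Position 0: read '0', 1-count=0 -> q_even (no change)
  Position 1: read '0', 1-count=0 -> q_even (no change)
  Position 2: read '0', 1-count=0 -> q_even (no change)
  Position 3: read '1', 1-count=1 -> q_odd
  Position 4: read '0', 1-count=1 -> q_odd (no change)
  Position 5: read '0', 1-count=1 -> q_odd (no change)
  Position 6: read '1', 1-count=2 -> q_even
  Position 7: read '1', 1-count=3 -> q_odd
Final state: q_odd, total 1s = 3 (odd); the DFA requires an even count -> reject

0


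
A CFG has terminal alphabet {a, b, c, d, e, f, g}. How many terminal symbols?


Terminal symbols: a, b, c, d, e, f, g
Counting each: a (#1), b (#2), c (#3), d (#4), e (#5), f (#6), g (#7)
Total = 7

7


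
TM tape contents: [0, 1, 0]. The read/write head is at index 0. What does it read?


Tape: [0, 1, 0]
Positions: 0 1 2
Values:    0 1 0
Head at position 0
tape[0] = 0

0


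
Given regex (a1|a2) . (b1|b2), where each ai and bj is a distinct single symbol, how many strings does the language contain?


First group: 2 alternatives
Second group: 2 alternatives
Concatenation: each choice from group 1 pairs with each from group 2
Total = 2 x 2 = 4

4


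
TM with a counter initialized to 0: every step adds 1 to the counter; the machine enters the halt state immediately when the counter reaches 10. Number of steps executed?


Counter starts at 0. Counting sequence:
  Step 1: counter = 1
  Step 2: counter = 2
  Step 3: counter = 3
  Step 4: counter = 4
  Step 5: counter = 5
  Step 6: counter = 6
  ...
  Step 10: counter = 10
Counter reached 10 -> halt
Total steps = 10

10


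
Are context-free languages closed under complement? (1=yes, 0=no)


CFL closure properties:
  Closed under: union, concatenation, Kleene star
  NOT closed under: intersection, complement
Operation 'complement' is in not-closed list -> No (not closed)

0


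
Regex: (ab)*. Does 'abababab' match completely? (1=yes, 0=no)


Pattern: (ab)*
String: 'abababab'
Pattern requires: zero or more repetitions of 'ab'
Pairs: ['ab', 'ab', 'ab', 'ab']
All pairs are 'ab'? Yes
Result: 1

1


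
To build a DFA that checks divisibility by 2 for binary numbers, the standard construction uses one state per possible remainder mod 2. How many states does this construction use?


Divisibility by 2 is tracked via the remainder mod 2: 0, 1, ..., 1
The construction assigns one state to each remainder
Number of remainders = 2

2


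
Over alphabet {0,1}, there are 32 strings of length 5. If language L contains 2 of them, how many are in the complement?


Alphabet: {0,1}
String length: 5
Total strings of length 5 = 2^5 = 32
Strings in L = 2
Complement = total - |L|
= 32 - 2
= 30

30


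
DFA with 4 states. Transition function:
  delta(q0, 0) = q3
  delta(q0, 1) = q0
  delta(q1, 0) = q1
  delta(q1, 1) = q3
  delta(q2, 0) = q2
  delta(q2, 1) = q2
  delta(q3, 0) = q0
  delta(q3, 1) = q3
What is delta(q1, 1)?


Looking up transition function:
delta(q1, 1) in the table
Row: q1, Column: 1
Result: q3

q3


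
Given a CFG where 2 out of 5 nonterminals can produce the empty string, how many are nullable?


Nonterminals: {S, A, B, C, D}
A nonterminal is nullable if it can derive epsilon
Counting nullable nonterminals: 2
Total nullable = 2

2


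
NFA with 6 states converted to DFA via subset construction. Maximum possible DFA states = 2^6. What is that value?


NFA has 6 states
Subset construction: each DFA state = subset of NFA states
Maximum subsets = 2^6
2^6 = 64

64


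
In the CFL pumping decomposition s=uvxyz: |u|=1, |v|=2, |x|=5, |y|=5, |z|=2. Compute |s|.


|s| = |u| + |v| + |x| + |y| + |z|
= 1 + 2 + 5 + 5 + 2
= 3 + 5 + 7
= 8 + 7
= 15

15


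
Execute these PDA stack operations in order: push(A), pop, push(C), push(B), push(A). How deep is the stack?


Tracing stack operations:
  push(A) -> stack = [A], depth=1
  pop -> removed A, stack = [], depth=0
  push(C) -> stack = [C], depth=1
  push(B) -> stack = [C,B], depth=2
  push(A) -> stack = [C,B,A], depth=3
Final depth = 3

3


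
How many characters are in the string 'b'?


String: 'b'
Counting characters:
  'b' appears 1 time(s)
Total length = 0 + 1 = 1

1


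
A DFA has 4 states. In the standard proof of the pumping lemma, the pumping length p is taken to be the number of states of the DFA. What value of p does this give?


Pumping lemma for regular languages (standard proof):
Take p = |Q|, the number of DFA states.
Any string of length >= |Q| passes through |Q|+1 states while reading its first |Q| symbols,
so by pigeonhole some state repeats, giving the loop that can be pumped.
Here |Q| = 4
Therefore the proof uses p = 4

4


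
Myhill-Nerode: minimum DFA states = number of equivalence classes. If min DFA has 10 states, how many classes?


Myhill-Nerode theorem:
Number of equivalence classes = number of states in minimal DFA
Minimal DFA states = 10
Therefore equivalence classes = 10

10


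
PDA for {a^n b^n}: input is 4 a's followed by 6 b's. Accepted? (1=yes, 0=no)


Language requires equal numbers of a's and b's
PDA pushes for each 'a', pops for each 'b'
Number of a's = 4
Number of b's = 6
4 != 6 -> Reject

0


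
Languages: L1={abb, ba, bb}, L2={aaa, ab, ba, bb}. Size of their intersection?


L1 = {abb, ba, bb}
L2 = {aaa, ab, ba, bb}
Checking each string in L1 against L2:
  'abb': in L2? No
  'ba': in L2? Yes
  'bb': in L2? Yes
Intersection = {ba, bb}
|L1 ∩ L2| = 2

2


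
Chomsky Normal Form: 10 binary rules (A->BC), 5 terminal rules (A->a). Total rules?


CNF allows two rule forms:
  A -> BC (binary): 10 rules
  A -> a (terminal): 5 rules
Total = 10 + 5 = 15

15


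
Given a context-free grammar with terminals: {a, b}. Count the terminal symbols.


Terminal symbols: a, b
Counting each: a (#1), b (#2)
Total = 2

2


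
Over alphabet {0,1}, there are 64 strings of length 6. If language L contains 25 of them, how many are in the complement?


Alphabet: {0,1}
String length: 6
Total strings of length 6 = 2^6 = 64
Strings in L = 25
Complement = total - |L|
= 64 - 25
= 39

39


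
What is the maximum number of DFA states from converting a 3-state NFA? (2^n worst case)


NFA has 3 states
Subset construction: each DFA state = subset of NFA states
Maximum subsets = 2^3
2^3 = 8

8


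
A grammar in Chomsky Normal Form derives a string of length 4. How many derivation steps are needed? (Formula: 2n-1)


Chomsky Normal Form derivation:
String length n = 4
Each step either:
  - Splits a nonterminal into two (n-1 such steps)
  - Converts a nonterminal to terminal (n such steps)
Total = (n-1) + n = 2n - 1
= 2(4) - 1
= 8 - 1
= 7

7


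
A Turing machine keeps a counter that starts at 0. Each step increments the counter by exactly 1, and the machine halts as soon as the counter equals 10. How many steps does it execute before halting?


Counter starts at 0. Counting sequence:
  Step 1: counter = 1
  Step 2: counter = 2
  Step 3: counter = 3
  Step 4: counter = 4
  Step 5: counter = 5
  Step 6: counter = 6
  ...
  Step 10: counter = 10
Counter reached 10 -> halt
Total steps = 10

10


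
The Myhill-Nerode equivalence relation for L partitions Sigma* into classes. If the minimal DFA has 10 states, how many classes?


Myhill-Nerode theorem:
Number of equivalence classes = number of states in minimal DFA
Minimal DFA states = 10
Therefore equivalence classes = 10

10


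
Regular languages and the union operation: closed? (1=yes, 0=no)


Regular languages are closed under all standard operations:
- Union: Yes (product construction)
- Intersection: Yes (product construction)
- Complement: Yes (swap accept/reject)
- Concatenation: Yes (NFA construction)
Operation: union -> Closed

1


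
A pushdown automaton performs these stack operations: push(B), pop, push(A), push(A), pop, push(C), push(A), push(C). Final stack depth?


Tracing stack operations:
  push(B) -> stack = [B], depth=1
  pop -> removed B, stack = [], depth=0
  push(A) -> stack = [A], depth=1
  push(A) -> stack = [A,A], depth=2
  pop -> removed A, stack = [A], depth=1
  push(C) -> stack = [A,C], depth=2
  push(A) -> stack = [A,C,A], depth=3
  push(C) -> stack = [A,C,A,C], depth=4
Final depth = 4

4


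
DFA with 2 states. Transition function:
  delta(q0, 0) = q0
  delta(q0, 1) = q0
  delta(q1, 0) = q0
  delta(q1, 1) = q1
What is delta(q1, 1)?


Looking up transition function:
delta(q1, 1) in the table
Row: q1, Column: 1
Result: q1

q1


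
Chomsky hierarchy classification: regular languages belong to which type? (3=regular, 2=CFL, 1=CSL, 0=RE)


Chomsky hierarchy levels:
  Type 3: Regular (DFA/NFA/regex)
  Type 2: Context-free (PDA)
  Type 1: Context-sensitive
  Type 0: Recursively enumerable (TM)
'regular' corresponds to Type 3

3


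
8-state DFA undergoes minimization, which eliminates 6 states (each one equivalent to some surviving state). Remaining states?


Original DFA: 8 states
Redundant states removed: 6
Minimized states = original - removed
= 8 - 6
= 2

2


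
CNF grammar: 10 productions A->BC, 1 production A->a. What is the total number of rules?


CNF allows two rule forms:
  A -> BC (binary): 10 rules
  A -> a (terminal): 1 rule
Total = 10 + 1 = 11

11


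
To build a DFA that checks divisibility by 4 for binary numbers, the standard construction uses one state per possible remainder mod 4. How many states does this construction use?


Divisibility by 4 is tracked via the remainder mod 4: 0, 1, ..., 3
The construction assigns one state to each remainder
Number of remainders = 4

4


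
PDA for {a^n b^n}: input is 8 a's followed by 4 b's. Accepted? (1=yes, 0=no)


Language requires equal numbers of a's and b's
PDA pushes for each 'a', pops for each 'b'
Number of a's = 8
Number of b's = 4
8 != 4 -> Reject

0


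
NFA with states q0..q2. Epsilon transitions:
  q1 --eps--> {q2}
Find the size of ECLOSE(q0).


Starting from q0
Initialize closure = {q0}
q0 has no outgoing epsilon transitions -> nothing to add
Final closure: {q0}
Size = 1

1


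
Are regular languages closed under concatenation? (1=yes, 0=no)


Regular languages are closed under:
- Union (DFA product construction)
- Intersection (DFA product construction)
- Complement (swap accept/reject states)
- Concatenation (NFA construction)
- Kleene star (NFA construction)
concatenation is in this list
Therefore: closed

1


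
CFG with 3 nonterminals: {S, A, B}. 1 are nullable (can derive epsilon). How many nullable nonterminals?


Nonterminals: {S, A, B}
A nonterminal is nullable if it can derive epsilon
Counting nullable nonterminals: 1
Total nullable = 1

1


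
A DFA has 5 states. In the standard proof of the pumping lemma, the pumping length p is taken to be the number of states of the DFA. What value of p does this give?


Pumping lemma for regular languages (standard proof):
Take p = |Q|, the number of DFA states.
Any string of length >= |Q| passes through |Q|+1 states while reading its first |Q| symbols,
so by pigeonhole some state repeats, giving the loop that can be pumped.
Here |Q| = 5
Therefore the proof uses p = 5

5


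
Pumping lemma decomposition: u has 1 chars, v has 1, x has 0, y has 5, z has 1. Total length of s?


|s| = |u| + |v| + |x| + |y| + |z|
= 1 + 1 + 0 + 5 + 1
= 2 + 0 + 6
= 2 + 6
= 8

8


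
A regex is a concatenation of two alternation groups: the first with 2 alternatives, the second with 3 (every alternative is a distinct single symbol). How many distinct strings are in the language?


First group: 2 alternatives
Second group: 3 alternatives
Concatenation: each choice from group 1 pairs with each from group 2
Total = 2 x 3 = 6

6


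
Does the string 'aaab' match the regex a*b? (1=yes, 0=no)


Pattern: a*b
String: 'aaab'
Pattern requires: zero or more 'a's followed by exactly one 'b'
Found 3 leading 'a's
Remaining: 'b'
Remaining is exactly 'b' -> match
Result: 1

1


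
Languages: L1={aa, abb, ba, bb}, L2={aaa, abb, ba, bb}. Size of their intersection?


L1 = {aa, abb, ba, bb}
L2 = {aaa, abb, ba, bb}
Checking each string in L1 against L2:
  'aa': in L2? No
  'abb': in L2? Yes
  'ba': in L2? Yes
  'bb': in L2? Yes
Intersection = {abb, ba, bb}
|L1 ∩ L2| = 3

3


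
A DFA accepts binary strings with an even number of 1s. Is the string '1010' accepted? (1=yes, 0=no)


DFA has 2 states: q_even (start, accept=yes) and q_odd
Processing string '1010' character by character:
  Position 0: read '1', 1-count=1 -> q_odd
  Position 1: read '0', 1-count=1 -> q_odd (no change)
  Position 2: read '1', 1-count=2 -> q_even
  Position 3: read '0', 1-count=2 -> q_even (no change)
Final state: q_even, total 1s = 2 (even); the DFA requires an even count -> accept

1


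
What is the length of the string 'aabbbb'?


String: 'aabbbb'
Counting characters:
  'a' appears 2 time(s)
  'b' appears 4 time(s)
Total length = 2 + 4 = 6

6


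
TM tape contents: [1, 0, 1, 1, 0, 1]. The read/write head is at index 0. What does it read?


Tape: [1, 0, 1, 1, 0, 1]
Positions: 0 1 2 3 4 5
Values:    1 0 1 1 0 1
Head at position 0
tape[0] = 1

1


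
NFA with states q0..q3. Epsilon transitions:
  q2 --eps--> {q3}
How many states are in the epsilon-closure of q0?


Starting from q0
Initialize closure = {q0}
q0 has no outgoing epsilon transitions -> nothing to add
Final closure: {q0}
Size = 1

1


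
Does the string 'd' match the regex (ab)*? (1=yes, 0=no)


Pattern: (ab)*
String: 'd'
Pattern requires: zero or more repetitions of 'ab'
Length 1 is odd -> cannot be (ab)* -> no match
Result: 0

0


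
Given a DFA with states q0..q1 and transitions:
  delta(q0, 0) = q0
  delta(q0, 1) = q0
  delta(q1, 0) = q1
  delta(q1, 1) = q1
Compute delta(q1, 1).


Looking up transition function:
delta(q1, 1) in the table
Row: q1, Column: 1
Result: q1

q1


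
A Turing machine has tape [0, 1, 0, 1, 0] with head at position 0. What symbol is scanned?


Tape: [0, 1, 0, 1, 0]
Positions: 0 1 2 3 4
Values:    0 1 0 1 0
Head at position 0
tape[0] = 0

0


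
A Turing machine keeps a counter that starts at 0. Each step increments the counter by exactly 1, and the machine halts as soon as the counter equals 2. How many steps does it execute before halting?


Counter starts at 0. Counting sequence:
  Step 1: counter = 1
  Step 2: counter = 2
Counter reached 2 -> halt
Total steps = 2

2


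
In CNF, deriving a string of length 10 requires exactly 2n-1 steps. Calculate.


Chomsky Normal Form derivation:
String length n = 10
Each step either:
  - Splits a nonterminal into two (n-1 such steps)
  - Converts a nonterminal to terminal (n such steps)
Total = (n-1) + n = 2n - 1
= 2(10) - 1
= 20 - 1
= 19

19


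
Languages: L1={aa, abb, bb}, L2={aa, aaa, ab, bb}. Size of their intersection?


L1 = {aa, abb, bb}
L2 = {aa, aaa, ab, bb}
Checking each string in L1 against L2:
  'aa': in L2? Yes
  'abb': in L2? No
  'bb': in L2? Yes
Intersection = {aa, bb}
|L1 ∩ L2| = 2

2


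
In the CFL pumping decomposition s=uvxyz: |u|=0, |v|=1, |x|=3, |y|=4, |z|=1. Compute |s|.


|s| = |u| + |v| + |x| + |y| + |z|
= 0 + 1 + 3 + 4 + 1
= 1 + 3 + 5
= 4 + 5
= 9

9


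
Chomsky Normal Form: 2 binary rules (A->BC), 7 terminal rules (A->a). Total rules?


CNF allows two rule forms:
  A -> BC (binary): 2 rules
  A -> a (terminal): 7 rules
Total = 2 + 7 = 9

9


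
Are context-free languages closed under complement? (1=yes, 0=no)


CFL closure properties:
  Closed under: union, concatenation, Kleene star
  NOT closed under: intersection, complement
Operation 'complement' is in not-closed list -> No (not closed)

0


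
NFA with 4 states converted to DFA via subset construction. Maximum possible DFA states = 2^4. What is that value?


NFA has 4 states
Subset construction: each DFA state = subset of NFA states
Maximum subsets = 2^4
2^4 = 16

16


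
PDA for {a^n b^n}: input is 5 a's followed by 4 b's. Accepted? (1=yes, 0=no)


Language requires equal numbers of a's and b's
PDA pushes for each 'a', pops for each 'b'
Number of a's = 5
Number of b's = 4
5 != 4 -> Reject

0


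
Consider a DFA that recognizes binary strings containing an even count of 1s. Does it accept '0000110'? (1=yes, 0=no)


DFA has 2 states: q_even (start, accept=yes) and q_odd
Processing string '0000110' character by character:
  Position 0: read '0', 1-count=0 -> q_even (no change)
  Position 1: read '0', 1-count=0 -> q_even (no change)
  Position 2: read '0', 1-count=0 -> q_even (no change)
  Position 3: read '0', 1-count=0 -> q_even (no change)
  Position 4: read '1', 1-count=1 -> q_odd
  Position 5: read '1', 1-count=2 -> q_even
  Position 6: read '0', 1-count=2 -> q_even (no change)
Final state: q_even, total 1s = 2 (even); the DFA requires an even count -> accept

1


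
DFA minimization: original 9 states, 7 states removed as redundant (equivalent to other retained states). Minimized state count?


Original DFA: 9 states
Redundant states removed: 7
Minimized states = original - removed
= 9 - 7
= 2

2


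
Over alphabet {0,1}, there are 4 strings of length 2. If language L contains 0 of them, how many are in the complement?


Alphabet: {0,1}
String length: 2
Total strings of length 2 = 2^2 = 4
Strings in L = 0
Complement = total - |L|
= 4 - 0
= 4

4


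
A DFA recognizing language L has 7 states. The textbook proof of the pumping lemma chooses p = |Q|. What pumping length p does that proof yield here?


Pumping lemma for regular languages (standard proof):
Take p = |Q|, the number of DFA states.
Any string of length >= |Q| passes through |Q|+1 states while reading its first |Q| symbols,
so by pigeonhole some state repeats, giving the loop that can be pumped.
Here |Q| = 7
Therefore the proof uses p = 7

7


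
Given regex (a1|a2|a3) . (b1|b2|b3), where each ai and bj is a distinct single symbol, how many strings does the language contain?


First group: 3 alternatives
Second group: 3 alternatives
Concatenation: each choice from group 1 pairs with each from group 2
Total = 3 x 3 = 9

9


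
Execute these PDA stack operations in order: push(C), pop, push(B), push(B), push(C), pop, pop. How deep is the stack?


Tracing stack operations:
  push(C) -> stack = [C], depth=1
  pop -> removed C, stack = [], depth=0
  push(B) -> stack = [B], depth=1
  push(B) -> stack = [B,B], depth=2
  push(C) -> stack = [B,B,C], depth=3
  pop -> removed C, stack = [B,B], depth=2
  pop -> removed B, stack = [B], depth=1
Final depth = 1

1


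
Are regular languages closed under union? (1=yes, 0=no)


Regular languages are closed under:
- Union (DFA product construction)
- Intersection (DFA product construction)
- Complement (swap accept/reject states)
- Concatenation (NFA construction)
- Kleene star (NFA construction)
union is in this list
Therefore: closed

1


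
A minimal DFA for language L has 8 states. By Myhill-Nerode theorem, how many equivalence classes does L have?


Myhill-Nerode theorem:
Number of equivalence classes = number of states in minimal DFA
Minimal DFA states = 8
Therefore equivalence classes = 8

8


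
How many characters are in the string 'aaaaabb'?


String: 'aaaaabb'
Counting characters:
  'a' appears 5 time(s)
  'b' appears 2 time(s)
Total length = 5 + 2 = 7

7


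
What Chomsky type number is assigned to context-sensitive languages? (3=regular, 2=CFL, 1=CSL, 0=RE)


Chomsky hierarchy levels:
  Type 3: Regular (DFA/NFA/regex)
  Type 2: Context-free (PDA)
  Type 1: Context-sensitive
  Type 0: Recursively enumerable (TM)
'context-sensitive' corresponds to Type 1

1


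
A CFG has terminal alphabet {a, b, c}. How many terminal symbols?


Terminal symbols: a, b, c
Counting each: a (#1), b (#2), c (#3)
Total = 3

3


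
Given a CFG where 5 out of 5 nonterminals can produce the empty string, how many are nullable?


Nonterminals: {S, A, B, C, D}
A nonterminal is nullable if it can derive epsilon
Counting nullable nonterminals: 5
Total nullable = 5

5


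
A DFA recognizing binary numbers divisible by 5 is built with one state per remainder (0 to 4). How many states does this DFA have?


Divisibility by 5 is tracked via the remainder mod 5: 0, 1, ..., 4
The construction assigns one state to each remainder
Number of remainders = 5

5


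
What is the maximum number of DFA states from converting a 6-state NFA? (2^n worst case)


NFA has 6 states
Subset construction: each DFA state = subset of NFA states
Maximum subsets = 2^6
2^6 = 64

64


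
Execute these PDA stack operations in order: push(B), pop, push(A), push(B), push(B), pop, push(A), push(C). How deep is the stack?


Tracing stack operations:
  push(B) -> stack = [B], depth=1
  pop -> removed B, stack = [], depth=0
  push(A) -> stack = [A], depth=1
  push(B) -> stack = [A,B], depth=2
  push(B) -> stack = [A,B,B], depth=3
  pop -> removed B, stack = [A,B], depth=2
  push(A) -> stack = [A,B,A], depth=3
  push(C) -> stack = [A,B,A,C], depth=4
Final depth = 4

4


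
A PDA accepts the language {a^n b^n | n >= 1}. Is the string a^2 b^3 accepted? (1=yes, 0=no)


Language requires equal numbers of a's and b's
PDA pushes for each 'a', pops for each 'b'
Number of a's = 2
Number of b's = 3
2 != 3 -> Reject

0


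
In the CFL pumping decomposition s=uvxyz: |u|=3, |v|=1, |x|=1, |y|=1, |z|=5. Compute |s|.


|s| = |u| + |v| + |x| + |y| + |z|
= 3 + 1 + 1 + 1 + 5
= 4 + 1 + 6
= 5 + 6
= 11

11


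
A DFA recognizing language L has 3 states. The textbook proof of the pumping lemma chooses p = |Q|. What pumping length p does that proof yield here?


Pumping lemma for regular languages (standard proof):
Take p = |Q|, the number of DFA states.
Any string of length >= |Q| passes through |Q|+1 states while reading its first |Q| symbols,
so by pigeonhole some state repeats, giving the loop that can be pumped.
Here |Q| = 3
Therefore the proof uses p = 3

3


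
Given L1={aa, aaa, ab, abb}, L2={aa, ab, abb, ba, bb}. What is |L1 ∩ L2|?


L1 = {aa, aaa, ab, abb}
L2 = {aa, ab, abb, ba, bb}
Checking each string in L1 against L2:
  'aa': in L2? Yes
  'aaa': in L2? No
  'ab': in L2? Yes
  'abb': in L2? Yes
Intersection = {aa, ab, abb}
|L1 ∩ L2| = 3

3


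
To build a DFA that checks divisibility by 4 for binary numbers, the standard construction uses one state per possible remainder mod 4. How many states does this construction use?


Divisibility by 4 is tracked via the remainder mod 4: 0, 1, ..., 3
The construction assigns one state to each remainder
Number of remainders = 4

4


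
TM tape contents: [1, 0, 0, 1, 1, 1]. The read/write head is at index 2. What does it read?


Tape: [1, 0, 0, 1, 1, 1]
Positions: 0 1 2 3 4 5
Values:    1 0 0 1 1 1
Head at position 2
tape[2] = 0

0


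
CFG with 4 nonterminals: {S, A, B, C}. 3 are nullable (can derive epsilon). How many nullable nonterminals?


Nonterminals: {S, A, B, C}
A nonterminal is nullable if it can derive epsilon
Counting nullable nonterminals: 3
Total nullable = 3

3


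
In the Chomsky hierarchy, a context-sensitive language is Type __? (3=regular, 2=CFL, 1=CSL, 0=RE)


Chomsky hierarchy levels:
  Type 3: Regular (DFA/NFA/regex)
  Type 2: Context-free (PDA)
  Type 1: Context-sensitive
  Type 0: Recursively enumerable (TM)
'context-sensitive' corresponds to Type 1

1


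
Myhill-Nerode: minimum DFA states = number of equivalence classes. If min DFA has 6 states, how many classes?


Myhill-Nerode theorem:
Number of equivalence classes = number of states in minimal DFA
Minimal DFA states = 6
Therefore equivalence classes = 6

6


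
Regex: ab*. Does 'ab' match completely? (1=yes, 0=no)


Pattern: ab*
String: 'ab'
Pattern requires: exactly one 'a' followed by zero or more 'b's
First char is 'a' -> OK
Rest 'b': all b's? Yes
Result: 1

1


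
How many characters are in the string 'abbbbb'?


String: 'abbbbb'
Counting characters:
  'a' appears 1 time(s)
  'b' appears 5 time(s)
Total length = 1 + 5 = 6

6


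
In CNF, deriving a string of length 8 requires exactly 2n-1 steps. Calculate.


Chomsky Normal Form derivation:
String length n = 8
Each step either:
  - Splits a nonterminal into two (n-1 such steps)
  - Converts a nonterminal to terminal (n such steps)
Total = (n-1) + n = 2n - 1
= 2(8) - 1
= 16 - 1
= 15

15


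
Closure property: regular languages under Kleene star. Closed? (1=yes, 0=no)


Regular languages are closed under:
- Union (DFA product construction)
- Intersection (DFA product construction)
- Complement (swap accept/reject states)
- Concatenation (NFA construction)
- Kleene star (NFA construction)
Kleene star is in this list
Therefore: closed

1


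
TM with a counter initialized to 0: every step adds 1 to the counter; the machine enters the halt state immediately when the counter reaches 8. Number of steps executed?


Counter starts at 0. Counting sequence:
  Step 1: counter = 1
  Step 2: counter = 2
  Step 3: counter = 3
  Step 4: counter = 4
  Step 5: counter = 5
  Step 6: counter = 6
  Step 7: counter = 7
  Step 8: counter = 8
Counter reached 8 -> halt
Total steps = 8

8


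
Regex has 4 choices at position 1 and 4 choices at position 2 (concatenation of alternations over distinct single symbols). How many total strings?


First group: 4 alternatives
Second group: 4 alternatives
Concatenation: each choice from group 1 pairs with each from group 2
Total = 4 x 4 = 16

16


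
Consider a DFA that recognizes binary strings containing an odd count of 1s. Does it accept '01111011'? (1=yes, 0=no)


DFA has 2 states: q_even (start, accept=no) and q_odd
Processing string '01111011' character by character:
  Position 0: read '0', 1-count=0 -> q_even (no change)
  Position 1: read '1', 1-count=1 -> q_odd
  Position 2: read '1', 1-count=2 -> q_even
  Position 3: read '1', 1-count=3 -> q_odd
  Position 4: read '1', 1-count=4 -> q_even
  Position 5: read '0', 1-count=4 -> q_even (no change)
  Position 6: read '1', 1-count=5 -> q_odd
  Position 7: read '1', 1-count=6 -> q_even
Final state: q_even, total 1s = 6 (even); the DFA requires an odd count -> reject

0


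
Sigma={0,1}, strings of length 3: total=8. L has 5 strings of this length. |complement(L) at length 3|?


Alphabet: {0,1}
String length: 3
Total strings of length 3 = 2^3 = 8
Strings in L = 5
Complement = total - |L|
= 8 - 5
= 3

3


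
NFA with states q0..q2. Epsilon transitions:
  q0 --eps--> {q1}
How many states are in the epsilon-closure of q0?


Starting from q0
Initialize closure = {q0}
Follow epsilon from q0 -> add q1
Final closure: {q0, q1}
Size = 2

2


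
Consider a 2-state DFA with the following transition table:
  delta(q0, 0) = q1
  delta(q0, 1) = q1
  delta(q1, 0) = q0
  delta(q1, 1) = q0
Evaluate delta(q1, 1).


Looking up transition function:
delta(q1, 1) in the table
Row: q1, Column: 1
Result: q0

q0


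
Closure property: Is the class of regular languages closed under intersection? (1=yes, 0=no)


Regular languages are closed under all standard operations:
- Union: Yes (product construction)
- Intersection: Yes (product construction)
- Complement: Yes (swap accept/reject)
- Concatenation: Yes (NFA construction)
Operation: intersection -> Closed

1


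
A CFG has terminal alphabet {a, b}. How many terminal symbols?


Terminal symbols: a, b
Counting each: a (#1), b (#2)
Total = 2

2


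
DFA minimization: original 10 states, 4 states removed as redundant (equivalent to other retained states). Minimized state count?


Original DFA: 10 states
Redundant states removed: 4
Minimized states = original - removed
= 10 - 4
= 6

6


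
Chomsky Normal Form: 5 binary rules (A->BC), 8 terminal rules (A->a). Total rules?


CNF allows two rule forms:
  A -> BC (binary): 5 rules
  A -> a (terminal): 8 rules
Total = 5 + 8 = 13

13


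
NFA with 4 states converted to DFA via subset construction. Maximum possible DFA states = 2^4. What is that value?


NFA has 4 states
Subset construction: each DFA state = subset of NFA states
Maximum subsets = 2^4
2^4 = 16

16


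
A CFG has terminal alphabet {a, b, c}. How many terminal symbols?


Terminal symbols: a, b, c
Counting each: a (#1), b (#2), c (#3)
Total = 3

3


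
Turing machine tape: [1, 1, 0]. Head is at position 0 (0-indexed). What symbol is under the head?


Tape: [1, 1, 0]
Positions: 0 1 2
Values:    1 1 0
Head at position 0
tape[0] = 1

1


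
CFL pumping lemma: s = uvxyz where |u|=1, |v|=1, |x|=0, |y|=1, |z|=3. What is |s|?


|s| = |u| + |v| + |x| + |y| + |z|
= 1 + 1 + 0 + 1 + 3
= 2 + 0 + 4
= 2 + 4
= 6

6


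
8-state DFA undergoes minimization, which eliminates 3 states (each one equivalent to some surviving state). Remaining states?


Original DFA: 8 states
Redundant states removed: 3
Minimized states = original - removed
= 8 - 3
= 5

5


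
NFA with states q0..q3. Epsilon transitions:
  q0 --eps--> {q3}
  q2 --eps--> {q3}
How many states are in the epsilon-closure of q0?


Starting from q0
Initialize closure = {q0}
Follow epsilon from q0 -> add q3
Final closure: {q0, q3}
Size = 2

2


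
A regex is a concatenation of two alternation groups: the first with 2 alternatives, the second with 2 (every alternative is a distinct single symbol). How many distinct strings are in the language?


First group: 2 alternatives
Second group: 2 alternatives
Concatenation: each choice from group 1 pairs with each from group 2
Total = 2 x 2 = 4

4


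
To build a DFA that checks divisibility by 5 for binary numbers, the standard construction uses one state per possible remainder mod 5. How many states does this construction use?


Divisibility by 5 is tracked via the remainder mod 5: 0, 1, ..., 4
The construction assigns one state to each remainder
Number of remainders = 5

5


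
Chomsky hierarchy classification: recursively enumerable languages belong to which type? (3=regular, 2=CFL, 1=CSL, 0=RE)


Chomsky hierarchy levels:
  Type 3: Regular (DFA/NFA/regex)
  Type 2: Context-free (PDA)
  Type 1: Context-sensitive
  Type 0: Recursively enumerable (TM)
'recursively enumerable' corresponds to Type 0

0


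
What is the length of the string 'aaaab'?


String: 'aaaab'
Counting characters:
  'a' appears 4 time(s)
  'b' appears 1 time(s)
Total length = 4 + 1 = 5

5


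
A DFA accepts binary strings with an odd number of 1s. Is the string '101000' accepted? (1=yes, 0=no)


DFA has 2 states: q_even (start, accept=no) and q_odd
Processing string '101000' character by character:
  Position 0: read '1', 1-count=1 -> q_odd
  Position 1: read '0', 1-count=1 -> q_odd (no change)
  Position 2: read '1', 1-count=2 -> q_even
  Position 3: read '0', 1-count=2 -> q_even (no change)
  Position 4: read '0', 1-count=2 -> q_even (no change)
  Position 5: read '0', 1-count=2 -> q_even (no change)
Final state: q_even, total 1s = 2 (even); the DFA requires an odd count -> reject

0
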